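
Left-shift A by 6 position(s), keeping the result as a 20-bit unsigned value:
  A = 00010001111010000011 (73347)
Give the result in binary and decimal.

Shift left by 6: drop the top 6 bit(s), append 6 zero(s) on the right.
  00010001111010000011  ->  discard [000100], keep [01111010000011], append 000000
= 01111010000011000000

Answer: 01111010000011000000 (499904)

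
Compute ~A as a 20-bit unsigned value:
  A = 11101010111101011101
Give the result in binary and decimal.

Flip each bit (0->1, 1->0):
  11101010111101011101
  00010101000010100010

Answer: 00010101000010100010 (86178)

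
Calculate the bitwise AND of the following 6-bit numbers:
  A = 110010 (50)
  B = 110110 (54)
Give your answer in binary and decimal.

Apply & to each column (1 only where both bits are 1):
  110010
& 110110
--------
  110010

Answer: 110010 (50)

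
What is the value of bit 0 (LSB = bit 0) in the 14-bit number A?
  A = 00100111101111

Bit 0 is the 1st from the right.
  00100111101111
               ^
That bit is 1.

Answer: 1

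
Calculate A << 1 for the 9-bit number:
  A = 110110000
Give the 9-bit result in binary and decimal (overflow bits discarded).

Shift left by 1: drop the top 1 bit(s), append 1 zero(s) on the right.
  110110000  ->  discard [1], keep [10110000], append 0
= 101100000

Answer: 101100000 (352)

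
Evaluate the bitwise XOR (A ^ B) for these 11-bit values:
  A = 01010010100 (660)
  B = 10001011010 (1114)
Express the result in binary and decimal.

Apply ^ to each column (1 where bits differ):
  01010010100
^ 10001011010
-------------
  11011001110

Answer: 11011001110 (1742)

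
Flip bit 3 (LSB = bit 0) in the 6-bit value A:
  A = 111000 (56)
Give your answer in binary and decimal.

Mask = 1 << 3 = 001000
Bit 3 of A is 1; XOR with the mask flips it to 0.
  111000
^ 001000
--------
  110000

Answer: 110000 (48)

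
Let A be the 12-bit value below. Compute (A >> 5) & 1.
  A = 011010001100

Bit 5 is the 6th from the right.
  011010001100
        ^
That bit is 0.

Answer: 0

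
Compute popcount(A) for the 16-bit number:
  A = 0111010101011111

0111010101011111
1-bits at positions (from bit 0 = LSB): 0, 1, 2, 3, 4, 6, 8, 10, 12, 13, 14
Count = 11

Answer: 11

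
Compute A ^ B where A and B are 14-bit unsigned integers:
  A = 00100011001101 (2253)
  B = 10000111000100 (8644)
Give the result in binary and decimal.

Apply ^ to each column (1 where bits differ):
  00100011001101
^ 10000111000100
----------------
  10100100001001

Answer: 10100100001001 (10505)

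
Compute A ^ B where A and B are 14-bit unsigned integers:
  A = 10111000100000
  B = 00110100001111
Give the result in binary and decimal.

Apply ^ to each column (1 where bits differ):
  10111000100000
^ 00110100001111
----------------
  10001100101111

Answer: 10001100101111 (9007)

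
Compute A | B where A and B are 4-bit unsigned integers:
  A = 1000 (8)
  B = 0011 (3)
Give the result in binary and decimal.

Apply | to each column (1 where either bit is 1):
  1000
| 0011
------
  1011

Answer: 1011 (11)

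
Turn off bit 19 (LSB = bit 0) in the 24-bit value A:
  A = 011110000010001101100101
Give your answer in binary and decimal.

Mask = ~(1 << 19) = 111101111111111111111111
Bit 19 of A is 1, so AND-ing with the mask clears it to 0.
  011110000010001101100101
& 111101111111111111111111
--------------------------
  011100000010001101100101

Answer: 011100000010001101100101 (7349093)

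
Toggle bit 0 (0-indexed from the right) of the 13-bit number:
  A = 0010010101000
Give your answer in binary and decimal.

Mask = 1 << 0 = 0000000000001
Bit 0 of A is 0; XOR with the mask flips it to 1.
  0010010101000
^ 0000000000001
---------------
  0010010101001

Answer: 0010010101001 (1193)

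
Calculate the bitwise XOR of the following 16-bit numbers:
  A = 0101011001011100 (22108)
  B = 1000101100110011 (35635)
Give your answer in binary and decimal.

Apply ^ to each column (1 where bits differ):
  0101011001011100
^ 1000101100110011
------------------
  1101110101101111

Answer: 1101110101101111 (56687)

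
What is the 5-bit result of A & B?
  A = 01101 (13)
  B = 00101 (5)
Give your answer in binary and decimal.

Apply & to each column (1 only where both bits are 1):
  01101
& 00101
-------
  00101

Answer: 00101 (5)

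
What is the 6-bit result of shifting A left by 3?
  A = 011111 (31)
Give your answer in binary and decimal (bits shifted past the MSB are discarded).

Shift left by 3: drop the top 3 bit(s), append 3 zero(s) on the right.
  011111  ->  discard [011], keep [111], append 000
= 111000

Answer: 111000 (56)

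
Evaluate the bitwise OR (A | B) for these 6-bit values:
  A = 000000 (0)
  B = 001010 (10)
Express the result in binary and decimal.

Apply | to each column (1 where either bit is 1):
  000000
| 001010
--------
  001010

Answer: 001010 (10)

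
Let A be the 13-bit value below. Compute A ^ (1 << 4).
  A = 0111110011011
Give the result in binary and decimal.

Mask = 1 << 4 = 0000000010000
Bit 4 of A is 1; XOR with the mask flips it to 0.
  0111110011011
^ 0000000010000
---------------
  0111110001011

Answer: 0111110001011 (3979)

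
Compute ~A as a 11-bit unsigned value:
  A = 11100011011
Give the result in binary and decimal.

Flip each bit (0->1, 1->0):
  11100011011
  00011100100

Answer: 00011100100 (228)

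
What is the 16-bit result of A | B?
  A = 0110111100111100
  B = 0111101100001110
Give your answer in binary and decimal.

Apply | to each column (1 where either bit is 1):
  0110111100111100
| 0111101100001110
------------------
  0111111100111110

Answer: 0111111100111110 (32574)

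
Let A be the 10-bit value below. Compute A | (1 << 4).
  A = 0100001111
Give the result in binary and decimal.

Mask = 1 << 4 = 0000010000
Bit 4 of A is 0, so OR-ing with the mask flips it to 1.
  0100001111
| 0000010000
------------
  0100011111

Answer: 0100011111 (287)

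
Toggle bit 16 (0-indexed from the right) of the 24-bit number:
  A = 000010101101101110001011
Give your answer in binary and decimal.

Mask = 1 << 16 = 000000010000000000000000
Bit 16 of A is 0; XOR with the mask flips it to 1.
  000010101101101110001011
^ 000000010000000000000000
--------------------------
  000010111101101110001011

Answer: 000010111101101110001011 (777099)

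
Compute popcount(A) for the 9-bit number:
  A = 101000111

101000111
1-bits at positions (from bit 0 = LSB): 0, 1, 2, 6, 8
Count = 5

Answer: 5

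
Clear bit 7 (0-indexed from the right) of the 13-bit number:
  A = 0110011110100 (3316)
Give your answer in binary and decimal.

Mask = ~(1 << 7) = 1111101111111
Bit 7 of A is 1, so AND-ing with the mask clears it to 0.
  0110011110100
& 1111101111111
---------------
  0110001110100

Answer: 0110001110100 (3188)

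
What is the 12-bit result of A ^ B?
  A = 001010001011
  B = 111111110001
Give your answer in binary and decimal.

Apply ^ to each column (1 where bits differ):
  001010001011
^ 111111110001
--------------
  110101111010

Answer: 110101111010 (3450)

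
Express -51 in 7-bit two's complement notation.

1. Binary of +51:  0110011
2. Invert bits:     1001100
3. Add 1:           1001101

Answer: 1001101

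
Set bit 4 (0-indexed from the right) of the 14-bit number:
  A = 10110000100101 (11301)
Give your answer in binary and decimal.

Mask = 1 << 4 = 00000000010000
Bit 4 of A is 0, so OR-ing with the mask flips it to 1.
  10110000100101
| 00000000010000
----------------
  10110000110101

Answer: 10110000110101 (11317)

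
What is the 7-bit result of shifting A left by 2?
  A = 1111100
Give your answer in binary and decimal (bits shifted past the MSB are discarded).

Shift left by 2: drop the top 2 bit(s), append 2 zero(s) on the right.
  1111100  ->  discard [11], keep [11100], append 00
= 1110000

Answer: 1110000 (112)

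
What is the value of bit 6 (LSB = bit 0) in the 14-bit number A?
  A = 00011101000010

Bit 6 is the 7th from the right.
  00011101000010
         ^
That bit is 1.

Answer: 1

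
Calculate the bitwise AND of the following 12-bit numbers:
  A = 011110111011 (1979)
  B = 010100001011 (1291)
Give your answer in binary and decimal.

Apply & to each column (1 only where both bits are 1):
  011110111011
& 010100001011
--------------
  010100001011

Answer: 010100001011 (1291)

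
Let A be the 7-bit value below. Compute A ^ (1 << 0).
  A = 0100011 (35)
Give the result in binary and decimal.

Mask = 1 << 0 = 0000001
Bit 0 of A is 1; XOR with the mask flips it to 0.
  0100011
^ 0000001
---------
  0100010

Answer: 0100010 (34)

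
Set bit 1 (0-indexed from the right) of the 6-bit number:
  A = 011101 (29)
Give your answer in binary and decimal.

Mask = 1 << 1 = 000010
Bit 1 of A is 0, so OR-ing with the mask flips it to 1.
  011101
| 000010
--------
  011111

Answer: 011111 (31)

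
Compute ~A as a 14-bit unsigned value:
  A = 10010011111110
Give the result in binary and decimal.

Flip each bit (0->1, 1->0):
  10010011111110
  01101100000001

Answer: 01101100000001 (6913)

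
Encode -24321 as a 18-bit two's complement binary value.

1. Binary of +24321:  000101111100000001
2. Invert bits:     111010000011111110
3. Add 1:           111010000011111111

Answer: 111010000011111111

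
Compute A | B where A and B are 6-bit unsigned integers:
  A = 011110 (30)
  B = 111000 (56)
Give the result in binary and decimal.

Apply | to each column (1 where either bit is 1):
  011110
| 111000
--------
  111110

Answer: 111110 (62)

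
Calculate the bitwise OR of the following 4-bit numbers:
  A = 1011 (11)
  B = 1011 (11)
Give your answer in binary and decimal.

Apply | to each column (1 where either bit is 1):
  1011
| 1011
------
  1011

Answer: 1011 (11)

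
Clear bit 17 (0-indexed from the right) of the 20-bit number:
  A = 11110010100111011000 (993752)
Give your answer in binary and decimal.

Mask = ~(1 << 17) = 11011111111111111111
Bit 17 of A is 1, so AND-ing with the mask clears it to 0.
  11110010100111011000
& 11011111111111111111
----------------------
  11010010100111011000

Answer: 11010010100111011000 (862680)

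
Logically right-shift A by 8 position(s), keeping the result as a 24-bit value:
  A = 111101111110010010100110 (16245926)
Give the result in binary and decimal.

Logical shift right by 8: drop the bottom 8 bit(s), prepend 8 zero(s) on the left.
  111101111110010010100110  ->  keep [1111011111100100], discard [10100110], prepend 00000000
= 000000001111011111100100

Answer: 000000001111011111100100 (63460)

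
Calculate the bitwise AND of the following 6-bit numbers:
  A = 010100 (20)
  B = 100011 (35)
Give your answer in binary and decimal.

Apply & to each column (1 only where both bits are 1):
  010100
& 100011
--------
  000000

Answer: 000000 (0)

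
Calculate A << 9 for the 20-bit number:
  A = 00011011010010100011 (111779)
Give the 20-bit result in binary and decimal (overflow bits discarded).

Shift left by 9: drop the top 9 bit(s), append 9 zero(s) on the right.
  00011011010010100011  ->  discard [000110110], keep [10010100011], append 000000000
= 10010100011000000000

Answer: 10010100011000000000 (607744)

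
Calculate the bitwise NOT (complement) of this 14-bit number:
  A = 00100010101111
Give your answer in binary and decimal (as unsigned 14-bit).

Flip each bit (0->1, 1->0):
  00100010101111
  11011101010000

Answer: 11011101010000 (14160)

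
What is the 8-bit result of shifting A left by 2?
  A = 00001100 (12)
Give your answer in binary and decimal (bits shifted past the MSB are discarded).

Shift left by 2: drop the top 2 bit(s), append 2 zero(s) on the right.
  00001100  ->  discard [00], keep [001100], append 00
= 00110000

Answer: 00110000 (48)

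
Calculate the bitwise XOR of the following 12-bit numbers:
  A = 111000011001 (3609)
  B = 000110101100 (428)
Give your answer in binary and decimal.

Apply ^ to each column (1 where bits differ):
  111000011001
^ 000110101100
--------------
  111110110101

Answer: 111110110101 (4021)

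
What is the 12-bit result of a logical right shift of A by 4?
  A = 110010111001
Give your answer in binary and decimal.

Logical shift right by 4: drop the bottom 4 bit(s), prepend 4 zero(s) on the left.
  110010111001  ->  keep [11001011], discard [1001], prepend 0000
= 000011001011

Answer: 000011001011 (203)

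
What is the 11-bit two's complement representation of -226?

1. Binary of +226:  00011100010
2. Invert bits:     11100011101
3. Add 1:           11100011110

Answer: 11100011110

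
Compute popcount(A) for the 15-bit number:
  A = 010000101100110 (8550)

010000101100110
1-bits at positions (from bit 0 = LSB): 1, 2, 5, 6, 8, 13
Count = 6

Answer: 6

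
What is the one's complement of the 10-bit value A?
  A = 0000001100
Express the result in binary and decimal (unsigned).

Flip each bit (0->1, 1->0):
  0000001100
  1111110011

Answer: 1111110011 (1011)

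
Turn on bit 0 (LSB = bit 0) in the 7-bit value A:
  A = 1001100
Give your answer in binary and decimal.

Mask = 1 << 0 = 0000001
Bit 0 of A is 0, so OR-ing with the mask flips it to 1.
  1001100
| 0000001
---------
  1001101

Answer: 1001101 (77)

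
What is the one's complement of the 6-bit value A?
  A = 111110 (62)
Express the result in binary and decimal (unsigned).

Flip each bit (0->1, 1->0):
  111110
  000001

Answer: 000001 (1)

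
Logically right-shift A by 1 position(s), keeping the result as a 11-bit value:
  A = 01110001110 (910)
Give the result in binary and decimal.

Logical shift right by 1: drop the bottom 1 bit(s), prepend 1 zero(s) on the left.
  01110001110  ->  keep [0111000111], discard [0], prepend 0
= 00111000111

Answer: 00111000111 (455)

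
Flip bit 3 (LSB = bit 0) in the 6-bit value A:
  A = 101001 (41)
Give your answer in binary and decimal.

Mask = 1 << 3 = 001000
Bit 3 of A is 1; XOR with the mask flips it to 0.
  101001
^ 001000
--------
  100001

Answer: 100001 (33)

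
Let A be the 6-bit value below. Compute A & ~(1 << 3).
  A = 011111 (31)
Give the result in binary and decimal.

Mask = ~(1 << 3) = 110111
Bit 3 of A is 1, so AND-ing with the mask clears it to 0.
  011111
& 110111
--------
  010111

Answer: 010111 (23)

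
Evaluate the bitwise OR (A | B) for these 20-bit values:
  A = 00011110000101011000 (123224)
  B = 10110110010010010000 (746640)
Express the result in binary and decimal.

Apply | to each column (1 where either bit is 1):
  00011110000101011000
| 10110110010010010000
----------------------
  10111110010111011000

Answer: 10111110010111011000 (779736)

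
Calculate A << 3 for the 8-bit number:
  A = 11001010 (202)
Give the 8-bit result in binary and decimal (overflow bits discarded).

Shift left by 3: drop the top 3 bit(s), append 3 zero(s) on the right.
  11001010  ->  discard [110], keep [01010], append 000
= 01010000

Answer: 01010000 (80)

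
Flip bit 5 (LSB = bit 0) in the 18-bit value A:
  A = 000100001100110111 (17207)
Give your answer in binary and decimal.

Mask = 1 << 5 = 000000000000100000
Bit 5 of A is 1; XOR with the mask flips it to 0.
  000100001100110111
^ 000000000000100000
--------------------
  000100001100010111

Answer: 000100001100010111 (17175)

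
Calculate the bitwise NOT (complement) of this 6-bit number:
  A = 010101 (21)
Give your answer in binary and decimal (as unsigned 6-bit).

Flip each bit (0->1, 1->0):
  010101
  101010

Answer: 101010 (42)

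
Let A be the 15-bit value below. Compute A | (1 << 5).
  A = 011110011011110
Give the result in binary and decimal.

Mask = 1 << 5 = 000000000100000
Bit 5 of A is 0, so OR-ing with the mask flips it to 1.
  011110011011110
| 000000000100000
-----------------
  011110011111110

Answer: 011110011111110 (15614)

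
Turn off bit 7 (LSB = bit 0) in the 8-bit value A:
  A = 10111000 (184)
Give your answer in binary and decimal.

Mask = ~(1 << 7) = 01111111
Bit 7 of A is 1, so AND-ing with the mask clears it to 0.
  10111000
& 01111111
----------
  00111000

Answer: 00111000 (56)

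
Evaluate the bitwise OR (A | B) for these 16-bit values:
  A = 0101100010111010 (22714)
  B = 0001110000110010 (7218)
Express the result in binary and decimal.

Apply | to each column (1 where either bit is 1):
  0101100010111010
| 0001110000110010
------------------
  0101110010111010

Answer: 0101110010111010 (23738)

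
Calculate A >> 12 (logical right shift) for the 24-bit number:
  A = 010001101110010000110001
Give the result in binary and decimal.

Logical shift right by 12: drop the bottom 12 bit(s), prepend 12 zero(s) on the left.
  010001101110010000110001  ->  keep [010001101110], discard [010000110001], prepend 000000000000
= 000000000000010001101110

Answer: 000000000000010001101110 (1134)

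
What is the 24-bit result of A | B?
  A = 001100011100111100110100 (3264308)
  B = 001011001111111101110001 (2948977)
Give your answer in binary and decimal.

Apply | to each column (1 where either bit is 1):
  001100011100111100110100
| 001011001111111101110001
--------------------------
  001111011111111101110101

Answer: 001111011111111101110101 (4063093)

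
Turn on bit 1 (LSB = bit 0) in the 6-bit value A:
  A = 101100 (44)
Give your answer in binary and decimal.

Mask = 1 << 1 = 000010
Bit 1 of A is 0, so OR-ing with the mask flips it to 1.
  101100
| 000010
--------
  101110

Answer: 101110 (46)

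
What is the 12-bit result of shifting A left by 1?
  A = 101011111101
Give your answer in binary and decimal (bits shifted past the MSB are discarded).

Shift left by 1: drop the top 1 bit(s), append 1 zero(s) on the right.
  101011111101  ->  discard [1], keep [01011111101], append 0
= 010111111010

Answer: 010111111010 (1530)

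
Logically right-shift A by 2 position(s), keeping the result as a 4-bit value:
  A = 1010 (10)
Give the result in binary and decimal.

Logical shift right by 2: drop the bottom 2 bit(s), prepend 2 zero(s) on the left.
  1010  ->  keep [10], discard [10], prepend 00
= 0010

Answer: 0010 (2)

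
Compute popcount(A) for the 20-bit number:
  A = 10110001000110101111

10110001000110101111
1-bits at positions (from bit 0 = LSB): 0, 1, 2, 3, 5, 7, 8, 12, 16, 17, 19
Count = 11

Answer: 11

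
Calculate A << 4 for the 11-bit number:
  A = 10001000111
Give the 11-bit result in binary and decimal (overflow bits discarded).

Shift left by 4: drop the top 4 bit(s), append 4 zero(s) on the right.
  10001000111  ->  discard [1000], keep [1000111], append 0000
= 10001110000

Answer: 10001110000 (1136)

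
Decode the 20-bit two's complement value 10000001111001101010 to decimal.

MSB is 1, so the value is negative. Find the magnitude:
1. Invert bits:  01111110000110010101
2. Add 1:        01111110000110010110  = 516502
3. Apply sign:   -516502

Answer: -516502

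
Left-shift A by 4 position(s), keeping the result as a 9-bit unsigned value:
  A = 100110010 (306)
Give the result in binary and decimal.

Shift left by 4: drop the top 4 bit(s), append 4 zero(s) on the right.
  100110010  ->  discard [1001], keep [10010], append 0000
= 100100000

Answer: 100100000 (288)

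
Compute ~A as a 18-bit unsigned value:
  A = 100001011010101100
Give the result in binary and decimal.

Flip each bit (0->1, 1->0):
  100001011010101100
  011110100101010011

Answer: 011110100101010011 (125267)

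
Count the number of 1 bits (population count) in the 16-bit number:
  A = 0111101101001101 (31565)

0111101101001101
1-bits at positions (from bit 0 = LSB): 0, 2, 3, 6, 8, 9, 11, 12, 13, 14
Count = 10

Answer: 10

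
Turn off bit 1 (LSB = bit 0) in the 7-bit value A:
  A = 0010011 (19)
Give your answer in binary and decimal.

Mask = ~(1 << 1) = 1111101
Bit 1 of A is 1, so AND-ing with the mask clears it to 0.
  0010011
& 1111101
---------
  0010001

Answer: 0010001 (17)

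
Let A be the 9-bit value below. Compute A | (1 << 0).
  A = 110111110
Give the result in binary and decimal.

Mask = 1 << 0 = 000000001
Bit 0 of A is 0, so OR-ing with the mask flips it to 1.
  110111110
| 000000001
-----------
  110111111

Answer: 110111111 (447)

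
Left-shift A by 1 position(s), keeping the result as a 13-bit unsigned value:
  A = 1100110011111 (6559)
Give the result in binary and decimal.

Shift left by 1: drop the top 1 bit(s), append 1 zero(s) on the right.
  1100110011111  ->  discard [1], keep [100110011111], append 0
= 1001100111110

Answer: 1001100111110 (4926)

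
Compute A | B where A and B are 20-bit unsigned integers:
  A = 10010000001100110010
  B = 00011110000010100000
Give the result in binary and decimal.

Apply | to each column (1 where either bit is 1):
  10010000001100110010
| 00011110000010100000
----------------------
  10011110001110110010

Answer: 10011110001110110010 (648114)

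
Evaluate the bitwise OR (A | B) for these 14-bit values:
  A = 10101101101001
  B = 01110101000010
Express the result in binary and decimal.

Apply | to each column (1 where either bit is 1):
  10101101101001
| 01110101000010
----------------
  11111101101011

Answer: 11111101101011 (16235)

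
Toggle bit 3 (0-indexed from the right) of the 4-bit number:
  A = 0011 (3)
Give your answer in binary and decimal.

Mask = 1 << 3 = 1000
Bit 3 of A is 0; XOR with the mask flips it to 1.
  0011
^ 1000
------
  1011

Answer: 1011 (11)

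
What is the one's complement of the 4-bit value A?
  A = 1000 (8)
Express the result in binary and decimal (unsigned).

Flip each bit (0->1, 1->0):
  1000
  0111

Answer: 0111 (7)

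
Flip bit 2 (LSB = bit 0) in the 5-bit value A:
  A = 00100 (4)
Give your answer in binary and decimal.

Mask = 1 << 2 = 00100
Bit 2 of A is 1; XOR with the mask flips it to 0.
  00100
^ 00100
-------
  00000

Answer: 00000 (0)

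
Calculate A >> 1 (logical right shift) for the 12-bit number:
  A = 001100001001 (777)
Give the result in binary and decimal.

Logical shift right by 1: drop the bottom 1 bit(s), prepend 1 zero(s) on the left.
  001100001001  ->  keep [00110000100], discard [1], prepend 0
= 000110000100

Answer: 000110000100 (388)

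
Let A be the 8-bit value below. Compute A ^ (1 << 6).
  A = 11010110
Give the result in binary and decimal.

Mask = 1 << 6 = 01000000
Bit 6 of A is 1; XOR with the mask flips it to 0.
  11010110
^ 01000000
----------
  10010110

Answer: 10010110 (150)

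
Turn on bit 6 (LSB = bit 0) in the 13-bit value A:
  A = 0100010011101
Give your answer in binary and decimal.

Mask = 1 << 6 = 0000001000000
Bit 6 of A is 0, so OR-ing with the mask flips it to 1.
  0100010011101
| 0000001000000
---------------
  0100011011101

Answer: 0100011011101 (2269)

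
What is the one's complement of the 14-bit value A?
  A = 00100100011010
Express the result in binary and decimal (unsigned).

Flip each bit (0->1, 1->0):
  00100100011010
  11011011100101

Answer: 11011011100101 (14053)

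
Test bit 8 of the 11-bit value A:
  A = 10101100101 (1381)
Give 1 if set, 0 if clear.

Bit 8 is the 9th from the right.
  10101100101
    ^
That bit is 1.

Answer: 1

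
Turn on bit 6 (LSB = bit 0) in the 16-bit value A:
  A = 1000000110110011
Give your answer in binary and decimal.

Mask = 1 << 6 = 0000000001000000
Bit 6 of A is 0, so OR-ing with the mask flips it to 1.
  1000000110110011
| 0000000001000000
------------------
  1000000111110011

Answer: 1000000111110011 (33267)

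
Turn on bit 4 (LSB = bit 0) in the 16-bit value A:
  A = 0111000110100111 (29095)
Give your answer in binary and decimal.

Mask = 1 << 4 = 0000000000010000
Bit 4 of A is 0, so OR-ing with the mask flips it to 1.
  0111000110100111
| 0000000000010000
------------------
  0111000110110111

Answer: 0111000110110111 (29111)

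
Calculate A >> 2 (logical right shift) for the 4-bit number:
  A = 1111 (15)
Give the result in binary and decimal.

Logical shift right by 2: drop the bottom 2 bit(s), prepend 2 zero(s) on the left.
  1111  ->  keep [11], discard [11], prepend 00
= 0011

Answer: 0011 (3)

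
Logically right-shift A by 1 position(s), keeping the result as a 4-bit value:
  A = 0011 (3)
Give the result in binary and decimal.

Logical shift right by 1: drop the bottom 1 bit(s), prepend 1 zero(s) on the left.
  0011  ->  keep [001], discard [1], prepend 0
= 0001

Answer: 0001 (1)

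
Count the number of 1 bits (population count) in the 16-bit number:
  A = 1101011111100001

1101011111100001
1-bits at positions (from bit 0 = LSB): 0, 5, 6, 7, 8, 9, 10, 12, 14, 15
Count = 10

Answer: 10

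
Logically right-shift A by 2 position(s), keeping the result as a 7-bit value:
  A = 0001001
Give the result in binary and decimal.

Logical shift right by 2: drop the bottom 2 bit(s), prepend 2 zero(s) on the left.
  0001001  ->  keep [00010], discard [01], prepend 00
= 0000010

Answer: 0000010 (2)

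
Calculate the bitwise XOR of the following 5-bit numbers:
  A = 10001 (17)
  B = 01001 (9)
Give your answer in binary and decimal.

Apply ^ to each column (1 where bits differ):
  10001
^ 01001
-------
  11000

Answer: 11000 (24)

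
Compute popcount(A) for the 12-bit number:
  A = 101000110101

101000110101
1-bits at positions (from bit 0 = LSB): 0, 2, 4, 5, 9, 11
Count = 6

Answer: 6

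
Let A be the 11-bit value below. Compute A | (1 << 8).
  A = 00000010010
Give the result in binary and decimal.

Mask = 1 << 8 = 00100000000
Bit 8 of A is 0, so OR-ing with the mask flips it to 1.
  00000010010
| 00100000000
-------------
  00100010010

Answer: 00100010010 (274)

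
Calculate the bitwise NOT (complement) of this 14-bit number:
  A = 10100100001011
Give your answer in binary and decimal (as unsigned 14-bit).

Flip each bit (0->1, 1->0):
  10100100001011
  01011011110100

Answer: 01011011110100 (5876)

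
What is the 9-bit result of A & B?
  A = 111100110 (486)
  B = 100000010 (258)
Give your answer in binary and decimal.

Apply & to each column (1 only where both bits are 1):
  111100110
& 100000010
-----------
  100000010

Answer: 100000010 (258)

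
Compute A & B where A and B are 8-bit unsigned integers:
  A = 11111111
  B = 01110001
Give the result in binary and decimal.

Apply & to each column (1 only where both bits are 1):
  11111111
& 01110001
----------
  01110001

Answer: 01110001 (113)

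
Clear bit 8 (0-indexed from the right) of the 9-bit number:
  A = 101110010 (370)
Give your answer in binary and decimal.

Mask = ~(1 << 8) = 011111111
Bit 8 of A is 1, so AND-ing with the mask clears it to 0.
  101110010
& 011111111
-----------
  001110010

Answer: 001110010 (114)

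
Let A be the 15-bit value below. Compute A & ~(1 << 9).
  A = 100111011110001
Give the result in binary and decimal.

Mask = ~(1 << 9) = 111110111111111
Bit 9 of A is 1, so AND-ing with the mask clears it to 0.
  100111011110001
& 111110111111111
-----------------
  100110011110001

Answer: 100110011110001 (19697)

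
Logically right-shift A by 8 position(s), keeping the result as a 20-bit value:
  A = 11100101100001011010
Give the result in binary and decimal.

Logical shift right by 8: drop the bottom 8 bit(s), prepend 8 zero(s) on the left.
  11100101100001011010  ->  keep [111001011000], discard [01011010], prepend 00000000
= 00000000111001011000

Answer: 00000000111001011000 (3672)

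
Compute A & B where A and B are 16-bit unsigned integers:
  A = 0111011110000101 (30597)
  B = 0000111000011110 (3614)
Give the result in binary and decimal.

Apply & to each column (1 only where both bits are 1):
  0111011110000101
& 0000111000011110
------------------
  0000011000000100

Answer: 0000011000000100 (1540)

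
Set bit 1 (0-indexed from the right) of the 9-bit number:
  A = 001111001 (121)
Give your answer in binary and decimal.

Mask = 1 << 1 = 000000010
Bit 1 of A is 0, so OR-ing with the mask flips it to 1.
  001111001
| 000000010
-----------
  001111011

Answer: 001111011 (123)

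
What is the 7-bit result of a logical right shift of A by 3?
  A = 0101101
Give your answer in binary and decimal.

Logical shift right by 3: drop the bottom 3 bit(s), prepend 3 zero(s) on the left.
  0101101  ->  keep [0101], discard [101], prepend 000
= 0000101

Answer: 0000101 (5)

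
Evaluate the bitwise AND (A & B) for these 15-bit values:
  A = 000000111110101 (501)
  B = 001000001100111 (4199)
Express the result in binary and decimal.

Apply & to each column (1 only where both bits are 1):
  000000111110101
& 001000001100111
-----------------
  000000001100101

Answer: 000000001100101 (101)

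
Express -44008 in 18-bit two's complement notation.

1. Binary of +44008:  001010101111101000
2. Invert bits:     110101010000010111
3. Add 1:           110101010000011000

Answer: 110101010000011000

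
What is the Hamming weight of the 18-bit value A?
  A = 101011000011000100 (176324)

101011000011000100
1-bits at positions (from bit 0 = LSB): 2, 6, 7, 12, 13, 15, 17
Count = 7

Answer: 7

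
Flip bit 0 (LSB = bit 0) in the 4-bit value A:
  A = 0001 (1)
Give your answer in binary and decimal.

Mask = 1 << 0 = 0001
Bit 0 of A is 1; XOR with the mask flips it to 0.
  0001
^ 0001
------
  0000

Answer: 0000 (0)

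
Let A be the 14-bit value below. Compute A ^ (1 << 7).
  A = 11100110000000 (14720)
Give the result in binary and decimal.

Mask = 1 << 7 = 00000010000000
Bit 7 of A is 1; XOR with the mask flips it to 0.
  11100110000000
^ 00000010000000
----------------
  11100100000000

Answer: 11100100000000 (14592)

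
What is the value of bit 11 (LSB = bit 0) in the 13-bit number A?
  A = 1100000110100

Bit 11 is the 12th from the right.
  1100000110100
   ^
That bit is 1.

Answer: 1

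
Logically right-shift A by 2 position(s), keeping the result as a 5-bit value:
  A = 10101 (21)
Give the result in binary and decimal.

Logical shift right by 2: drop the bottom 2 bit(s), prepend 2 zero(s) on the left.
  10101  ->  keep [101], discard [01], prepend 00
= 00101

Answer: 00101 (5)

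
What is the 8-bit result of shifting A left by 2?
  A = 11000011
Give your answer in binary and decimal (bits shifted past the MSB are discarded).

Shift left by 2: drop the top 2 bit(s), append 2 zero(s) on the right.
  11000011  ->  discard [11], keep [000011], append 00
= 00001100

Answer: 00001100 (12)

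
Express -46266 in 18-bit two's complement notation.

1. Binary of +46266:  001011010010111010
2. Invert bits:     110100101101000101
3. Add 1:           110100101101000110

Answer: 110100101101000110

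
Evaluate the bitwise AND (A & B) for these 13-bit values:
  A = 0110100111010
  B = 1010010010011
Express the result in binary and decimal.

Apply & to each column (1 only where both bits are 1):
  0110100111010
& 1010010010011
---------------
  0010000010010

Answer: 0010000010010 (1042)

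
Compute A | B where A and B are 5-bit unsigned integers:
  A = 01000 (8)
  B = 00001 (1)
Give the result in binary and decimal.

Apply | to each column (1 where either bit is 1):
  01000
| 00001
-------
  01001

Answer: 01001 (9)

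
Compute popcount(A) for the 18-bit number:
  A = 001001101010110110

001001101010110110
1-bits at positions (from bit 0 = LSB): 1, 2, 4, 5, 7, 9, 11, 12, 15
Count = 9

Answer: 9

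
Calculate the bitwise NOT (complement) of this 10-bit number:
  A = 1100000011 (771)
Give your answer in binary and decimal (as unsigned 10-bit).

Flip each bit (0->1, 1->0):
  1100000011
  0011111100

Answer: 0011111100 (252)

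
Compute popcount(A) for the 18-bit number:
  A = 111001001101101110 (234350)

111001001101101110
1-bits at positions (from bit 0 = LSB): 1, 2, 3, 5, 6, 8, 9, 12, 15, 16, 17
Count = 11

Answer: 11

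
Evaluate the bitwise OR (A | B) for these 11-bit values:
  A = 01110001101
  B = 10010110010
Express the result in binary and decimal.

Apply | to each column (1 where either bit is 1):
  01110001101
| 10010110010
-------------
  11110111111

Answer: 11110111111 (1983)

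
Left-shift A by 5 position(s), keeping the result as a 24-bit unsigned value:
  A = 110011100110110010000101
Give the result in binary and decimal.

Shift left by 5: drop the top 5 bit(s), append 5 zero(s) on the right.
  110011100110110010000101  ->  discard [11001], keep [1100110110010000101], append 00000
= 110011011001000010100000

Answer: 110011011001000010100000 (13471904)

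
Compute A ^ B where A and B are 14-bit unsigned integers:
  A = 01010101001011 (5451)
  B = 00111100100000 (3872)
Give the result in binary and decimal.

Apply ^ to each column (1 where bits differ):
  01010101001011
^ 00111100100000
----------------
  01101001101011

Answer: 01101001101011 (6763)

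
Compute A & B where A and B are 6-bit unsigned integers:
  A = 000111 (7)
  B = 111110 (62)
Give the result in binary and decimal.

Apply & to each column (1 only where both bits are 1):
  000111
& 111110
--------
  000110

Answer: 000110 (6)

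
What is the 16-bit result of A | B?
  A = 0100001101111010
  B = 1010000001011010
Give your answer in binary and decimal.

Apply | to each column (1 where either bit is 1):
  0100001101111010
| 1010000001011010
------------------
  1110001101111010

Answer: 1110001101111010 (58234)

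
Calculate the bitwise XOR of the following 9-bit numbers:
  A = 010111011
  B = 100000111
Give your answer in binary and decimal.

Apply ^ to each column (1 where bits differ):
  010111011
^ 100000111
-----------
  110111100

Answer: 110111100 (444)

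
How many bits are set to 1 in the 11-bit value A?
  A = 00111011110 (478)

00111011110
1-bits at positions (from bit 0 = LSB): 1, 2, 3, 4, 6, 7, 8
Count = 7

Answer: 7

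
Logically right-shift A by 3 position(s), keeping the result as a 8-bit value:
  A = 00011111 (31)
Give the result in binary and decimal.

Logical shift right by 3: drop the bottom 3 bit(s), prepend 3 zero(s) on the left.
  00011111  ->  keep [00011], discard [111], prepend 000
= 00000011

Answer: 00000011 (3)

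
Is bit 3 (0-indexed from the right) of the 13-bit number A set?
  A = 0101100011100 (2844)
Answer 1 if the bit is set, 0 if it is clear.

Bit 3 is the 4th from the right.
  0101100011100
           ^
That bit is 1.

Answer: 1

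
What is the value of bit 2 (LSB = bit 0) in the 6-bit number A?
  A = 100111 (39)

Bit 2 is the 3rd from the right.
  100111
     ^
That bit is 1.

Answer: 1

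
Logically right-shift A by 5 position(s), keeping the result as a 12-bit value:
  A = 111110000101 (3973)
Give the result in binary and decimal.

Logical shift right by 5: drop the bottom 5 bit(s), prepend 5 zero(s) on the left.
  111110000101  ->  keep [1111100], discard [00101], prepend 00000
= 000001111100

Answer: 000001111100 (124)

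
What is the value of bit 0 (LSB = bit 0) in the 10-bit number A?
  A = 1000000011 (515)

Bit 0 is the 1st from the right.
  1000000011
           ^
That bit is 1.

Answer: 1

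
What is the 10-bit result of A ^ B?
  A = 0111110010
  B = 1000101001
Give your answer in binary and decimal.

Apply ^ to each column (1 where bits differ):
  0111110010
^ 1000101001
------------
  1111011011

Answer: 1111011011 (987)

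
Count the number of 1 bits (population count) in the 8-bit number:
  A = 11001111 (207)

11001111
1-bits at positions (from bit 0 = LSB): 0, 1, 2, 3, 6, 7
Count = 6

Answer: 6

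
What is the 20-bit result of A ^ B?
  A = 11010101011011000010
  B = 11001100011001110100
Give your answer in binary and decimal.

Apply ^ to each column (1 where bits differ):
  11010101011011000010
^ 11001100011001110100
----------------------
  00011001000010110110

Answer: 00011001000010110110 (102582)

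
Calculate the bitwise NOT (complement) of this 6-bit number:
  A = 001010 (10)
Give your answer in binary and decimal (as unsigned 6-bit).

Flip each bit (0->1, 1->0):
  001010
  110101

Answer: 110101 (53)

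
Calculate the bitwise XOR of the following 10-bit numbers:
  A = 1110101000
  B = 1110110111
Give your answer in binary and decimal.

Apply ^ to each column (1 where bits differ):
  1110101000
^ 1110110111
------------
  0000011111

Answer: 0000011111 (31)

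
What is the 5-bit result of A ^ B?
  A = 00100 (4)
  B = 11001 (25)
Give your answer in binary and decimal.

Apply ^ to each column (1 where bits differ):
  00100
^ 11001
-------
  11101

Answer: 11101 (29)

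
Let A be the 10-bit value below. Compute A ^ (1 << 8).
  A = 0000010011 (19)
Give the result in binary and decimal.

Mask = 1 << 8 = 0100000000
Bit 8 of A is 0; XOR with the mask flips it to 1.
  0000010011
^ 0100000000
------------
  0100010011

Answer: 0100010011 (275)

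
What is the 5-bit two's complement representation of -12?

1. Binary of +12:  01100
2. Invert bits:     10011
3. Add 1:           10100

Answer: 10100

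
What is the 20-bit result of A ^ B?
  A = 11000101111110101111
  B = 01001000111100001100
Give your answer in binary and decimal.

Apply ^ to each column (1 where bits differ):
  11000101111110101111
^ 01001000111100001100
----------------------
  10001101000010100011

Answer: 10001101000010100011 (577699)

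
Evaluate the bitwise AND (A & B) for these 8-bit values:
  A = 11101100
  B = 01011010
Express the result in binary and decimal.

Apply & to each column (1 only where both bits are 1):
  11101100
& 01011010
----------
  01001000

Answer: 01001000 (72)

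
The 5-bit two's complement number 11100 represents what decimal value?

MSB is 1, so the value is negative. Find the magnitude:
1. Invert bits:  00011
2. Add 1:        00100  = 4
3. Apply sign:   -4

Answer: -4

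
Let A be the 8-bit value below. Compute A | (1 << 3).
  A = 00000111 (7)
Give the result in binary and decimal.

Mask = 1 << 3 = 00001000
Bit 3 of A is 0, so OR-ing with the mask flips it to 1.
  00000111
| 00001000
----------
  00001111

Answer: 00001111 (15)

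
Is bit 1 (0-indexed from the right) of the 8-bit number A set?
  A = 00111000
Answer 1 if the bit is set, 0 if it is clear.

Bit 1 is the 2nd from the right.
  00111000
        ^
That bit is 0.

Answer: 0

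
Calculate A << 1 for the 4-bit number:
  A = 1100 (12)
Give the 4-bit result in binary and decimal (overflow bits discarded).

Shift left by 1: drop the top 1 bit(s), append 1 zero(s) on the right.
  1100  ->  discard [1], keep [100], append 0
= 1000

Answer: 1000 (8)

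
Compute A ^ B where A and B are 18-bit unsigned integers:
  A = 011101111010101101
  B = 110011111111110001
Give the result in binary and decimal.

Apply ^ to each column (1 where bits differ):
  011101111010101101
^ 110011111111110001
--------------------
  101110000101011100

Answer: 101110000101011100 (188764)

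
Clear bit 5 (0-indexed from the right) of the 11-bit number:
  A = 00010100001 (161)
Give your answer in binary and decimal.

Mask = ~(1 << 5) = 11111011111
Bit 5 of A is 1, so AND-ing with the mask clears it to 0.
  00010100001
& 11111011111
-------------
  00010000001

Answer: 00010000001 (129)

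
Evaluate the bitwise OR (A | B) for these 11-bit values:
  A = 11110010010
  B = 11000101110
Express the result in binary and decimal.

Apply | to each column (1 where either bit is 1):
  11110010010
| 11000101110
-------------
  11110111110

Answer: 11110111110 (1982)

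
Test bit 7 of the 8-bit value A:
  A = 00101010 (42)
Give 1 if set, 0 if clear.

Bit 7 is the 8th from the right.
  00101010
  ^
That bit is 0.

Answer: 0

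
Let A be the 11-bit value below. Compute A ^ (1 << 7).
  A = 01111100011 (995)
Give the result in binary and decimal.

Mask = 1 << 7 = 00010000000
Bit 7 of A is 1; XOR with the mask flips it to 0.
  01111100011
^ 00010000000
-------------
  01101100011

Answer: 01101100011 (867)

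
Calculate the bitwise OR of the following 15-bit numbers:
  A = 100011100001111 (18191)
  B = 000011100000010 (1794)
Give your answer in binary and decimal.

Apply | to each column (1 where either bit is 1):
  100011100001111
| 000011100000010
-----------------
  100011100001111

Answer: 100011100001111 (18191)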